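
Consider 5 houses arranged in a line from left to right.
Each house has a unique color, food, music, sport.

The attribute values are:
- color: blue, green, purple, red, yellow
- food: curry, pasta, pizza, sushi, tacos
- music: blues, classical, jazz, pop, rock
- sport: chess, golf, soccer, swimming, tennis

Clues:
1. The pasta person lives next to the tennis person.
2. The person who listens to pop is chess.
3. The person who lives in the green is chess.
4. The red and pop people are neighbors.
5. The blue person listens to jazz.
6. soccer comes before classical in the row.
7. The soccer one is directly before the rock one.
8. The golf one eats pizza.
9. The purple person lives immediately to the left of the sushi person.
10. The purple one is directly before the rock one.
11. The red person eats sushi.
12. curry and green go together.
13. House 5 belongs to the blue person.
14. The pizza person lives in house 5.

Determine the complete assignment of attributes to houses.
Solution:

House | Color | Food | Music | Sport
------------------------------------
  1   | purple | pasta | blues | soccer
  2   | red | sushi | rock | tennis
  3   | green | curry | pop | chess
  4   | yellow | tacos | classical | swimming
  5   | blue | pizza | jazz | golf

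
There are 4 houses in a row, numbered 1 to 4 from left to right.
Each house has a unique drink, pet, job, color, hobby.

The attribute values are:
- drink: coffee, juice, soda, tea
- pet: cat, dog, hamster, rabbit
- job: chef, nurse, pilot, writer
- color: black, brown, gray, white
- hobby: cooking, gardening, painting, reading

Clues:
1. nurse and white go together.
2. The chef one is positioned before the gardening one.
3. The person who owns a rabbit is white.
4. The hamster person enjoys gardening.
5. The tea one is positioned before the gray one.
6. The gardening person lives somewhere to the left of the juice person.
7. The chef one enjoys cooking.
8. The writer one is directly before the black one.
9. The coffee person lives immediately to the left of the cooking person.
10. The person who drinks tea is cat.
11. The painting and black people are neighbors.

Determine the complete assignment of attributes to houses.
Solution:

House | Drink | Pet | Job | Color | Hobby
-----------------------------------------
  1   | coffee | dog | writer | brown | painting
  2   | tea | cat | chef | black | cooking
  3   | soda | hamster | pilot | gray | gardening
  4   | juice | rabbit | nurse | white | reading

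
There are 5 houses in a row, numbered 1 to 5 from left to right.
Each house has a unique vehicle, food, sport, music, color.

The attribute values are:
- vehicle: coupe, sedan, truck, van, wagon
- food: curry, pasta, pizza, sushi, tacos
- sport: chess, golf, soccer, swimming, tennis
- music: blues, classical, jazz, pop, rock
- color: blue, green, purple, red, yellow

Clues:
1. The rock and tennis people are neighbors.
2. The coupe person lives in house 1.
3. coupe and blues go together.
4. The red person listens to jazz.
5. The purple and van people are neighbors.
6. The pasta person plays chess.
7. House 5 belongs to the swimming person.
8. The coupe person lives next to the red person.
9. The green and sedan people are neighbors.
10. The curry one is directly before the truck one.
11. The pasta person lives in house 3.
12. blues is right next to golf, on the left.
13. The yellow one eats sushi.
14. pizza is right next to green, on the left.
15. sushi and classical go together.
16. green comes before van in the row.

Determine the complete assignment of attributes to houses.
Solution:

House | Vehicle | Food | Sport | Music | Color
----------------------------------------------
  1   | coupe | curry | soccer | blues | blue
  2   | truck | pizza | golf | jazz | red
  3   | wagon | pasta | chess | rock | green
  4   | sedan | tacos | tennis | pop | purple
  5   | van | sushi | swimming | classical | yellow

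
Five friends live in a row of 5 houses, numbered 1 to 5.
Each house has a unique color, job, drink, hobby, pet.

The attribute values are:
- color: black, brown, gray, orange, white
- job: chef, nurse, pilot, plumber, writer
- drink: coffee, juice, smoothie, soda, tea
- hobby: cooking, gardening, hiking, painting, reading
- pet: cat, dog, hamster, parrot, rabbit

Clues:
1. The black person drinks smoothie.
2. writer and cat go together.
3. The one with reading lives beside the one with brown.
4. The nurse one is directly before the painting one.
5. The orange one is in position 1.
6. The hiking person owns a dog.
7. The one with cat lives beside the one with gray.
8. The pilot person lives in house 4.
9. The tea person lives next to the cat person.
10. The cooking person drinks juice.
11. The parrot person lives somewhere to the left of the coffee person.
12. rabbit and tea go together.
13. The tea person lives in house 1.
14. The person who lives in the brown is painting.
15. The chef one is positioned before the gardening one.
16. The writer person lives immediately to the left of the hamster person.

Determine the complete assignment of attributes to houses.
Solution:

House | Color | Job | Drink | Hobby | Pet
-----------------------------------------
  1   | orange | nurse | tea | reading | rabbit
  2   | brown | writer | soda | painting | cat
  3   | gray | chef | juice | cooking | hamster
  4   | black | pilot | smoothie | gardening | parrot
  5   | white | plumber | coffee | hiking | dog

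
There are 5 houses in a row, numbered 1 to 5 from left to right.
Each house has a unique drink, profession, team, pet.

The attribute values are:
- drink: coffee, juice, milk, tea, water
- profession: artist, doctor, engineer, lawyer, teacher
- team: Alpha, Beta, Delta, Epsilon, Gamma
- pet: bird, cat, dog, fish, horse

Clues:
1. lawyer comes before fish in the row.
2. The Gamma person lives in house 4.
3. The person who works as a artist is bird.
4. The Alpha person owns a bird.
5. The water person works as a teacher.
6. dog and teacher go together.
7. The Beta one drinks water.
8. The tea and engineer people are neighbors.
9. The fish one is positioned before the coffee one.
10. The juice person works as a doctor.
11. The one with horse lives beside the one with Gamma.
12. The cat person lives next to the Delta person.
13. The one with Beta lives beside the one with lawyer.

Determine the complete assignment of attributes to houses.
Solution:

House | Drink | Profession | Team | Pet
---------------------------------------
  1   | water | teacher | Beta | dog
  2   | tea | lawyer | Epsilon | cat
  3   | milk | engineer | Delta | horse
  4   | juice | doctor | Gamma | fish
  5   | coffee | artist | Alpha | bird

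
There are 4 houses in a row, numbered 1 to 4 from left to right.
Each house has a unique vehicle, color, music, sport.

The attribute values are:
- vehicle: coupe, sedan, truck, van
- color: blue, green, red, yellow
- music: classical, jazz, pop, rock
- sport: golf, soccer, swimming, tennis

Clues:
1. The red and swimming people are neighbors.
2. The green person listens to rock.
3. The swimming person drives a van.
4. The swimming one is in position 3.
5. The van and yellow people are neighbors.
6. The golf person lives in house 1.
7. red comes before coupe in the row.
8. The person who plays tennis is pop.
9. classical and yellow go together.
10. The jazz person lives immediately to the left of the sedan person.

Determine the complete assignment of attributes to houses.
Solution:

House | Vehicle | Color | Music | Sport
---------------------------------------
  1   | truck | blue | jazz | golf
  2   | sedan | red | pop | tennis
  3   | van | green | rock | swimming
  4   | coupe | yellow | classical | soccer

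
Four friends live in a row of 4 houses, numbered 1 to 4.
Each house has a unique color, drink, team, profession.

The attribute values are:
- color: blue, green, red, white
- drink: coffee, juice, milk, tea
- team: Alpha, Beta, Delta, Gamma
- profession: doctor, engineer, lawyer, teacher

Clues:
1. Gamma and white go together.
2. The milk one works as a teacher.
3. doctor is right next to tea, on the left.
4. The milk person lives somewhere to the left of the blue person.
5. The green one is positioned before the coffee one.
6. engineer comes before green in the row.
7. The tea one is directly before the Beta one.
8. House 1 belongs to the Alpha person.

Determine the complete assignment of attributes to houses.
Solution:

House | Color | Drink | Team | Profession
-----------------------------------------
  1   | red | juice | Alpha | doctor
  2   | white | tea | Gamma | engineer
  3   | green | milk | Beta | teacher
  4   | blue | coffee | Delta | lawyer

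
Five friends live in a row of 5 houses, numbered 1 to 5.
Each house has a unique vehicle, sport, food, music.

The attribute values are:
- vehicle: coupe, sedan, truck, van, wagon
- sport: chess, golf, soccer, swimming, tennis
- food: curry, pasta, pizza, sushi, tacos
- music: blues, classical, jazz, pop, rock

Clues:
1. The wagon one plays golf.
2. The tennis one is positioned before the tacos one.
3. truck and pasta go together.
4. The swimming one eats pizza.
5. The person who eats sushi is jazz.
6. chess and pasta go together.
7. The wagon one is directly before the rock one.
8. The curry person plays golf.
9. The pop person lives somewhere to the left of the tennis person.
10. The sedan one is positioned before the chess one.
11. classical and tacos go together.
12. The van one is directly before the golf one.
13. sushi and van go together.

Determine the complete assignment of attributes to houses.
Solution:

House | Vehicle | Sport | Food | Music
--------------------------------------
  1   | sedan | swimming | pizza | pop
  2   | van | tennis | sushi | jazz
  3   | wagon | golf | curry | blues
  4   | truck | chess | pasta | rock
  5   | coupe | soccer | tacos | classical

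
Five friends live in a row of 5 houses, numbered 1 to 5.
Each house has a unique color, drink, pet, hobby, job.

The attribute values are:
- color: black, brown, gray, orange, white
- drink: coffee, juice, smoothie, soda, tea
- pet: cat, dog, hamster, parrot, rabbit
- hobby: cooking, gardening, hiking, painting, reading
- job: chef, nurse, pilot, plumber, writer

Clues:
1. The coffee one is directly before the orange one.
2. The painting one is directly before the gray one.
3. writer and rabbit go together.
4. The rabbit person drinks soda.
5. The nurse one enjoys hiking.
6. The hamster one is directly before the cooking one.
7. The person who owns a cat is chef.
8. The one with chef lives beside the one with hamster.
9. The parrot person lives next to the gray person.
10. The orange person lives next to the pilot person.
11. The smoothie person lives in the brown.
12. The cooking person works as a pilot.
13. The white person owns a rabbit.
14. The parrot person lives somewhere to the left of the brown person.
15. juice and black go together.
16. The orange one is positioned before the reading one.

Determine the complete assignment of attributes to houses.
Solution:

House | Color | Drink | Pet | Hobby | Job
-----------------------------------------
  1   | black | juice | parrot | painting | plumber
  2   | gray | coffee | cat | gardening | chef
  3   | orange | tea | hamster | hiking | nurse
  4   | brown | smoothie | dog | cooking | pilot
  5   | white | soda | rabbit | reading | writer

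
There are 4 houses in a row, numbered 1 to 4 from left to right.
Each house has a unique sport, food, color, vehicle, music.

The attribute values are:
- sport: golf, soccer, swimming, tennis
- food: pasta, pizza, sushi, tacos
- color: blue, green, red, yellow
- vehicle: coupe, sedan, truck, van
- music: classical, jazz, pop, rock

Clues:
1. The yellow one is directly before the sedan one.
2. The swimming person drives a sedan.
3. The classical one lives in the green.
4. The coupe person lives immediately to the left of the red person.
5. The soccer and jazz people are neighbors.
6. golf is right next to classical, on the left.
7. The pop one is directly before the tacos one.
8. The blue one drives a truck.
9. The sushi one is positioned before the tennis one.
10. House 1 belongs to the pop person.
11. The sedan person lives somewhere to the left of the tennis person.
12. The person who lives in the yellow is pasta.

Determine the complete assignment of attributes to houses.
Solution:

House | Sport | Food | Color | Vehicle | Music
----------------------------------------------
  1   | soccer | pasta | yellow | coupe | pop
  2   | swimming | tacos | red | sedan | jazz
  3   | golf | sushi | blue | truck | rock
  4   | tennis | pizza | green | van | classical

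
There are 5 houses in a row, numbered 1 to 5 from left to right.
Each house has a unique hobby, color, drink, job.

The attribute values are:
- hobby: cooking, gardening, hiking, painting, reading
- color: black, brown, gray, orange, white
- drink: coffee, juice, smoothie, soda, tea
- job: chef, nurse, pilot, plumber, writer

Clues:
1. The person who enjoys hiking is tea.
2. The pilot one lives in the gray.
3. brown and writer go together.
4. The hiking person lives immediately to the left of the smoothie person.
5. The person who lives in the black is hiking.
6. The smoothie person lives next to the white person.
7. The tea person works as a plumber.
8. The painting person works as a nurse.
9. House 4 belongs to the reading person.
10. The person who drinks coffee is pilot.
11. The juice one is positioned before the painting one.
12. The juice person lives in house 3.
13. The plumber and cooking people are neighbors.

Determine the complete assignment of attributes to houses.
Solution:

House | Hobby | Color | Drink | Job
-----------------------------------
  1   | hiking | black | tea | plumber
  2   | cooking | brown | smoothie | writer
  3   | gardening | white | juice | chef
  4   | reading | gray | coffee | pilot
  5   | painting | orange | soda | nurse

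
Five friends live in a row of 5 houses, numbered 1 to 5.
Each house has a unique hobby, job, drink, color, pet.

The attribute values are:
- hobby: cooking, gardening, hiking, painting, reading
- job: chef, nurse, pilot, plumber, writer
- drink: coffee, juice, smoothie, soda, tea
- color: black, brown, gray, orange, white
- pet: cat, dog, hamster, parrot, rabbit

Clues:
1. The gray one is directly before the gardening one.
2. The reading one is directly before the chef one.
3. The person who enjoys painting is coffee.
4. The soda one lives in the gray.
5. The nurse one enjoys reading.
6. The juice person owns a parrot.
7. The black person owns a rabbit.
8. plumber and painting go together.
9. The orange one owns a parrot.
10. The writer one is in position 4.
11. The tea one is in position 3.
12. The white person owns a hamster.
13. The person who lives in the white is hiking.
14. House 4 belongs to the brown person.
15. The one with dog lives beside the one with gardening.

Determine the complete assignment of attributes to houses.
Solution:

House | Hobby | Job | Drink | Color | Pet
-----------------------------------------
  1   | reading | nurse | soda | gray | dog
  2   | gardening | chef | juice | orange | parrot
  3   | hiking | pilot | tea | white | hamster
  4   | cooking | writer | smoothie | brown | cat
  5   | painting | plumber | coffee | black | rabbit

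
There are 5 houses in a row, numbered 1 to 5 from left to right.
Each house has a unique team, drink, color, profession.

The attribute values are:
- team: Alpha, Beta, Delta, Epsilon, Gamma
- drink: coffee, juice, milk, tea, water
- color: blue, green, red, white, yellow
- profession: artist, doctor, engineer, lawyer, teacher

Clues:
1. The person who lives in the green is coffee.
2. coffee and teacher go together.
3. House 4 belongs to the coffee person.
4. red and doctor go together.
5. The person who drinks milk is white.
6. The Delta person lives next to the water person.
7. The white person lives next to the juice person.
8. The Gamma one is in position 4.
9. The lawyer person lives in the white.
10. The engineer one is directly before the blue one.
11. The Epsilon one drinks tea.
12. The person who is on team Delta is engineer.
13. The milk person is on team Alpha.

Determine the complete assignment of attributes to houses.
Solution:

House | Team | Drink | Color | Profession
-----------------------------------------
  1   | Alpha | milk | white | lawyer
  2   | Delta | juice | yellow | engineer
  3   | Beta | water | blue | artist
  4   | Gamma | coffee | green | teacher
  5   | Epsilon | tea | red | doctor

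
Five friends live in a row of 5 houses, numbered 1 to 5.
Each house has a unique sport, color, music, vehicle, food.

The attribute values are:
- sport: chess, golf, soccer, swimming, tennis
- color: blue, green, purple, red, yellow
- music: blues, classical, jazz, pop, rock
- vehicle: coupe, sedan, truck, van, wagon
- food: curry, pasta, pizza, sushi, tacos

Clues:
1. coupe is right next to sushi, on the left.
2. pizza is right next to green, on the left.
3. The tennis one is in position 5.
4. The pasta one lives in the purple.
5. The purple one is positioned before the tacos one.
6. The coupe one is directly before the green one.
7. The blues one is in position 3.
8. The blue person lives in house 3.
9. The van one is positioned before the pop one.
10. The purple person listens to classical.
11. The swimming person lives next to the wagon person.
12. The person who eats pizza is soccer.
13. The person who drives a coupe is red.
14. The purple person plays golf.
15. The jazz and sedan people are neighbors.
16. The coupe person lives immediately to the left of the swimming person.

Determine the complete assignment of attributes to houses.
Solution:

House | Sport | Color | Music | Vehicle | Food
----------------------------------------------
  1   | soccer | red | jazz | coupe | pizza
  2   | swimming | green | rock | sedan | sushi
  3   | chess | blue | blues | wagon | curry
  4   | golf | purple | classical | van | pasta
  5   | tennis | yellow | pop | truck | tacos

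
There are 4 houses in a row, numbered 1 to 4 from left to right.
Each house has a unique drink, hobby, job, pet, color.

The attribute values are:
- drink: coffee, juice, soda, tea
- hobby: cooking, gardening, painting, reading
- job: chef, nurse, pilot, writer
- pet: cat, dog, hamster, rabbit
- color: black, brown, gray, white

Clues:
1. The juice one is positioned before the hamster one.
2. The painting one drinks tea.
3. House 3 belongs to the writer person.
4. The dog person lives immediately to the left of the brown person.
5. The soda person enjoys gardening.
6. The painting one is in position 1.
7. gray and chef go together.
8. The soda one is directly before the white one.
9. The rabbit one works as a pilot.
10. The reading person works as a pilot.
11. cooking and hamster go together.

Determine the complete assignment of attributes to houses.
Solution:

House | Drink | Hobby | Job | Pet | Color
-----------------------------------------
  1   | tea | painting | chef | dog | gray
  2   | juice | reading | pilot | rabbit | brown
  3   | soda | gardening | writer | cat | black
  4   | coffee | cooking | nurse | hamster | white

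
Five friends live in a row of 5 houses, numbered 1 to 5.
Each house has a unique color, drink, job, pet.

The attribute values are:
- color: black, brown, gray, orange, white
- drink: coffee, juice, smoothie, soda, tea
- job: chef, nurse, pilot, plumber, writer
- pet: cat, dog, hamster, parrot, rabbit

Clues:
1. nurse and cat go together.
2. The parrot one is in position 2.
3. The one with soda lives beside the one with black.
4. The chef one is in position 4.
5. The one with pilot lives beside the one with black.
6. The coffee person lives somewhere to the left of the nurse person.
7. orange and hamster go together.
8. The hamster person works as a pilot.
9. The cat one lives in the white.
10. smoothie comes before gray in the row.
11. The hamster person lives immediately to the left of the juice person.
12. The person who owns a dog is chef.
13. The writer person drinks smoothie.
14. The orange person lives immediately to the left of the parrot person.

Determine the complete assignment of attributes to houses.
Solution:

House | Color | Drink | Job | Pet
---------------------------------
  1   | orange | soda | pilot | hamster
  2   | black | juice | plumber | parrot
  3   | brown | smoothie | writer | rabbit
  4   | gray | coffee | chef | dog
  5   | white | tea | nurse | cat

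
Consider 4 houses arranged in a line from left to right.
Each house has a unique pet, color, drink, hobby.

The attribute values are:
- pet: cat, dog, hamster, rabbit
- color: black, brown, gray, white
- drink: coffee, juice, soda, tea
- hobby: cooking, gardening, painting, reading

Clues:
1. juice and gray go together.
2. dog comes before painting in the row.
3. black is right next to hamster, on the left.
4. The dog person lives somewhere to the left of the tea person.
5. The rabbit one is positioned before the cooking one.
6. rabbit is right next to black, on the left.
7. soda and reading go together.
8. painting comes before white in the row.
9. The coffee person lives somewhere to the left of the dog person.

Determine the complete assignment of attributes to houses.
Solution:

House | Pet | Color | Drink | Hobby
-----------------------------------
  1   | rabbit | brown | coffee | gardening
  2   | dog | black | soda | reading
  3   | hamster | gray | juice | painting
  4   | cat | white | tea | cooking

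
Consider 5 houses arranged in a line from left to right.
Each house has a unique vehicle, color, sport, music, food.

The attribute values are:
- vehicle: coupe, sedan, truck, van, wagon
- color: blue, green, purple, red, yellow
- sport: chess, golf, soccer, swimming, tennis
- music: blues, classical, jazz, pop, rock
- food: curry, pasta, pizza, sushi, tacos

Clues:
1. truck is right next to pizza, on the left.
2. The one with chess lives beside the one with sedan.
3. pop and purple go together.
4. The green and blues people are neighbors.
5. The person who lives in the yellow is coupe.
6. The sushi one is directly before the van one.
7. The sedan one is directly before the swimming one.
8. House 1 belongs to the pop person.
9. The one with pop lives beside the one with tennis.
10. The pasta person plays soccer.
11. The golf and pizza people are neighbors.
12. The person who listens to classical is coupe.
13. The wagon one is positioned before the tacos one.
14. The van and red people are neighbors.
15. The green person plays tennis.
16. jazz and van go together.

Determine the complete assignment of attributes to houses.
Solution:

House | Vehicle | Color | Sport | Music | Food
----------------------------------------------
  1   | truck | purple | golf | pop | sushi
  2   | van | green | tennis | jazz | pizza
  3   | wagon | red | chess | blues | curry
  4   | sedan | blue | soccer | rock | pasta
  5   | coupe | yellow | swimming | classical | tacos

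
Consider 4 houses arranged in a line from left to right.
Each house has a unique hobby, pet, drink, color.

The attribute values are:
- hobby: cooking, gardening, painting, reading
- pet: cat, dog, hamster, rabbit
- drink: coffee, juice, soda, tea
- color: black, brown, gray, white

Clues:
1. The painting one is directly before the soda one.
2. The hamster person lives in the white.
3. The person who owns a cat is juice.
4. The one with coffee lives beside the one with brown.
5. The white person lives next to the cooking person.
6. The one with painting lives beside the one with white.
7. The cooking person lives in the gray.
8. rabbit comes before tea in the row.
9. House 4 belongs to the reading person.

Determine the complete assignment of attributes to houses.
Solution:

House | Hobby | Pet | Drink | Color
-----------------------------------
  1   | painting | cat | juice | black
  2   | gardening | hamster | soda | white
  3   | cooking | rabbit | coffee | gray
  4   | reading | dog | tea | brown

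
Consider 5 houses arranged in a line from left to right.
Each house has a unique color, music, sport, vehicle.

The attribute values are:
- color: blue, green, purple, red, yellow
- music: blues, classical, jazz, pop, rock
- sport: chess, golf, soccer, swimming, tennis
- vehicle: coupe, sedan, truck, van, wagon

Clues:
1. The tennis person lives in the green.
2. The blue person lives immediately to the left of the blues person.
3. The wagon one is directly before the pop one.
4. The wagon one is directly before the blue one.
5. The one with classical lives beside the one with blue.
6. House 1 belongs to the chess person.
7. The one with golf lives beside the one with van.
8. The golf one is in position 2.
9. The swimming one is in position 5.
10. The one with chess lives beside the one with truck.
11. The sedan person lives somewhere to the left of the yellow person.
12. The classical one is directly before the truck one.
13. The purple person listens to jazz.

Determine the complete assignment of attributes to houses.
Solution:

House | Color | Music | Sport | Vehicle
---------------------------------------
  1   | red | classical | chess | wagon
  2   | blue | pop | golf | truck
  3   | green | blues | tennis | van
  4   | purple | jazz | soccer | sedan
  5   | yellow | rock | swimming | coupe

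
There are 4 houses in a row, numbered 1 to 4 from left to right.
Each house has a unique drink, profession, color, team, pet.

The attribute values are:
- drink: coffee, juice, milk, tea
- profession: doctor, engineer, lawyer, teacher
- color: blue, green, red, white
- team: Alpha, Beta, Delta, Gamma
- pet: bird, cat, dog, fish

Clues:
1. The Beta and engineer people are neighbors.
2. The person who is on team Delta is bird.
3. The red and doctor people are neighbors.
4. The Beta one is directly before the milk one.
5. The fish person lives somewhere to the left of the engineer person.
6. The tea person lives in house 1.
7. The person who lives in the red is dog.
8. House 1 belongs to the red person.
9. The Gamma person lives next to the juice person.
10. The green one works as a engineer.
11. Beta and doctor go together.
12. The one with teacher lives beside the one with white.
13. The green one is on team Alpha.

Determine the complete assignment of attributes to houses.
Solution:

House | Drink | Profession | Color | Team | Pet
-----------------------------------------------
  1   | tea | teacher | red | Gamma | dog
  2   | juice | doctor | white | Beta | fish
  3   | milk | engineer | green | Alpha | cat
  4   | coffee | lawyer | blue | Delta | bird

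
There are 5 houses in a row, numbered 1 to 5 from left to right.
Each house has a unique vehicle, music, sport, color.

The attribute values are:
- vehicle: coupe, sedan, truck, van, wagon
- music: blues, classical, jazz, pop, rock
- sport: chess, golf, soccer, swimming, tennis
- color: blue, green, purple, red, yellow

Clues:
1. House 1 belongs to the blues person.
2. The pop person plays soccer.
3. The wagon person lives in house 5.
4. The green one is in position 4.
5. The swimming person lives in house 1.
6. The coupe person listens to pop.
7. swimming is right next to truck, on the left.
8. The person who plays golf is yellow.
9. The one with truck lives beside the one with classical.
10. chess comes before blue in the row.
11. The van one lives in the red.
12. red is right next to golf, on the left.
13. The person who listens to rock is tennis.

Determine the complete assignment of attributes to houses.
Solution:

House | Vehicle | Music | Sport | Color
---------------------------------------
  1   | van | blues | swimming | red
  2   | truck | jazz | golf | yellow
  3   | sedan | classical | chess | purple
  4   | coupe | pop | soccer | green
  5   | wagon | rock | tennis | blue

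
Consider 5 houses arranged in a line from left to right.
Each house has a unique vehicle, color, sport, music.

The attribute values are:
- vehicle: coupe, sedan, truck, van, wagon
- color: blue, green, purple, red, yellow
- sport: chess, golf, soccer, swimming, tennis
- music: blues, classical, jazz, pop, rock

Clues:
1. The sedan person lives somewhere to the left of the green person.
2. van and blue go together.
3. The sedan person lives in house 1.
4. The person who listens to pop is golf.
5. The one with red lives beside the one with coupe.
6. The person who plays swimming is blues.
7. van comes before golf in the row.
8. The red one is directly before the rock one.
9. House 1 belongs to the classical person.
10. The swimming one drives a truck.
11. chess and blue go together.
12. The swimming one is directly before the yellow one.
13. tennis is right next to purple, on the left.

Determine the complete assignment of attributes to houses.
Solution:

House | Vehicle | Color | Sport | Music
---------------------------------------
  1   | sedan | red | tennis | classical
  2   | coupe | purple | soccer | rock
  3   | van | blue | chess | jazz
  4   | truck | green | swimming | blues
  5   | wagon | yellow | golf | pop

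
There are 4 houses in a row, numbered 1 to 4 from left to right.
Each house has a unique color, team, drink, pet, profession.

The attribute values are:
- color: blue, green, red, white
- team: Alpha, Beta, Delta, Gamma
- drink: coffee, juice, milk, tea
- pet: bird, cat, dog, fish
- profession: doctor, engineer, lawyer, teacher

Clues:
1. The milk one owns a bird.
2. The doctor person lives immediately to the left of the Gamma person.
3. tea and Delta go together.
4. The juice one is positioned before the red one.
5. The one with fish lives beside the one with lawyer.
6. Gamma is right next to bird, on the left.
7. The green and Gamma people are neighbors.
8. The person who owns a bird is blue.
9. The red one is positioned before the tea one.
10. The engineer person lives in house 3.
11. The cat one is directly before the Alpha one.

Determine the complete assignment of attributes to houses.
Solution:

House | Color | Team | Drink | Pet | Profession
-----------------------------------------------
  1   | green | Beta | juice | fish | doctor
  2   | red | Gamma | coffee | cat | lawyer
  3   | blue | Alpha | milk | bird | engineer
  4   | white | Delta | tea | dog | teacher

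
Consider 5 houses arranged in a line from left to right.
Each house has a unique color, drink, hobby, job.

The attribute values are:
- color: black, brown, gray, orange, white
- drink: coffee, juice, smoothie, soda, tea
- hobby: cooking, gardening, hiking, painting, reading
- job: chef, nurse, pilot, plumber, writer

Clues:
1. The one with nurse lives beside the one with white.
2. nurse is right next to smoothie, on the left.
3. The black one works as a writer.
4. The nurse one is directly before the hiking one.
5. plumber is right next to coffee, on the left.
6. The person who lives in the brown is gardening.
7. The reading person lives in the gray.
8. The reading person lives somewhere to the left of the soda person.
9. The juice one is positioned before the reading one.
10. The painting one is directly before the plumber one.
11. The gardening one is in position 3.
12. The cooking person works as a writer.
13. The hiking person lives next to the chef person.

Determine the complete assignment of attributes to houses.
Solution:

House | Color | Drink | Hobby | Job
-----------------------------------
  1   | orange | juice | painting | nurse
  2   | white | smoothie | hiking | plumber
  3   | brown | coffee | gardening | chef
  4   | gray | tea | reading | pilot
  5   | black | soda | cooking | writer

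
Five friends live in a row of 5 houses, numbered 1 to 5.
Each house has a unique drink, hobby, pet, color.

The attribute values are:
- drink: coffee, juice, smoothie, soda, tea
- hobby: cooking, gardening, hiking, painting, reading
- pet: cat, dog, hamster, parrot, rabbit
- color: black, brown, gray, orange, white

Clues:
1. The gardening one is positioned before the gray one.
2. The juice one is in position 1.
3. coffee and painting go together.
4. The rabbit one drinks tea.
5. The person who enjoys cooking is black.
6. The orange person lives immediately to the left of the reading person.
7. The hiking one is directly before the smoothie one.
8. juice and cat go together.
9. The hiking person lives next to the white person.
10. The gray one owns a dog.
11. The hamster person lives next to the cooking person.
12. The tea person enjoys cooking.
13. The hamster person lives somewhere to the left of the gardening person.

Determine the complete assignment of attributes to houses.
Solution:

House | Drink | Hobby | Pet | Color
-----------------------------------
  1   | juice | hiking | cat | orange
  2   | smoothie | reading | hamster | white
  3   | tea | cooking | rabbit | black
  4   | soda | gardening | parrot | brown
  5   | coffee | painting | dog | gray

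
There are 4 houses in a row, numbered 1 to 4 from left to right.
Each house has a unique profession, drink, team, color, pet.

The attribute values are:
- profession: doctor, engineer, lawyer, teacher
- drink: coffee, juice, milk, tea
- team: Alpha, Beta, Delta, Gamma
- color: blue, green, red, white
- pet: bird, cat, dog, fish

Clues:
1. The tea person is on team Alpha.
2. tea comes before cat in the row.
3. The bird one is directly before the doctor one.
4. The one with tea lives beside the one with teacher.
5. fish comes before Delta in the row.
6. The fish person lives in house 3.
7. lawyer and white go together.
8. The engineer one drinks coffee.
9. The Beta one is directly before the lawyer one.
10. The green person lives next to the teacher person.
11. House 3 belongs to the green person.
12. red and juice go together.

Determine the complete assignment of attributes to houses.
Solution:

House | Profession | Drink | Team | Color | Pet
-----------------------------------------------
  1   | engineer | coffee | Beta | blue | dog
  2   | lawyer | milk | Gamma | white | bird
  3   | doctor | tea | Alpha | green | fish
  4   | teacher | juice | Delta | red | cat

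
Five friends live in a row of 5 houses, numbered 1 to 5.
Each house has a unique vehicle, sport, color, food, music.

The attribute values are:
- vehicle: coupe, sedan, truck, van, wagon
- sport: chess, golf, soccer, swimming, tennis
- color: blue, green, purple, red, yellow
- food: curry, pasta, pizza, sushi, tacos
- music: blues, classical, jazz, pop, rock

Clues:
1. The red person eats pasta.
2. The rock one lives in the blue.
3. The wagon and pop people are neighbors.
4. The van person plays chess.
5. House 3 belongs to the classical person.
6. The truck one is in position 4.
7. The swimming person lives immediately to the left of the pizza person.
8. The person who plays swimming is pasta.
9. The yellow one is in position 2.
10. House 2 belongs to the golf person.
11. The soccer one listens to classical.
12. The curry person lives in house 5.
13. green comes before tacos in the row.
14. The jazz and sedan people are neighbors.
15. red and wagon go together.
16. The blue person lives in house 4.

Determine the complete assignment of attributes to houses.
Solution:

House | Vehicle | Sport | Color | Food | Music
----------------------------------------------
  1   | wagon | swimming | red | pasta | jazz
  2   | sedan | golf | yellow | pizza | pop
  3   | coupe | soccer | green | sushi | classical
  4   | truck | tennis | blue | tacos | rock
  5   | van | chess | purple | curry | blues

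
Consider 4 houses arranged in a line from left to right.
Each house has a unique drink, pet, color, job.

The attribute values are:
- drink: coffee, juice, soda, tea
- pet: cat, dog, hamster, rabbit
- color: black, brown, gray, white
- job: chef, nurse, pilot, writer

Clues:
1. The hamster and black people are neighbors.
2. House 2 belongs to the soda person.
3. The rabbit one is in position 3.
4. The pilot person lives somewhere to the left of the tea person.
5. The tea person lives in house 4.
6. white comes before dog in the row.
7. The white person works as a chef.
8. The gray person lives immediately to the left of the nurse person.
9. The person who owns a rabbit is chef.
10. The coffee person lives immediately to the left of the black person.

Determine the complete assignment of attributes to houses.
Solution:

House | Drink | Pet | Color | Job
---------------------------------
  1   | coffee | hamster | gray | pilot
  2   | soda | cat | black | nurse
  3   | juice | rabbit | white | chef
  4   | tea | dog | brown | writer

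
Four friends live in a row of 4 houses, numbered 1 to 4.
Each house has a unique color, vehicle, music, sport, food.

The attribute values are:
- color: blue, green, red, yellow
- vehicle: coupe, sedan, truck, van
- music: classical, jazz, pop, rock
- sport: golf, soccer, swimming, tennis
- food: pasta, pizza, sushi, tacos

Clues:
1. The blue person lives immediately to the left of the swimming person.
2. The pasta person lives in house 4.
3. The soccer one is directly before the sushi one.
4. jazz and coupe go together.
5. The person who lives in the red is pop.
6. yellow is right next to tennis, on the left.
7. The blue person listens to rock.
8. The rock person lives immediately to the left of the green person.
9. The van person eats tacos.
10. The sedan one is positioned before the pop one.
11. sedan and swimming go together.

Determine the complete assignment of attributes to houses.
Solution:

House | Color | Vehicle | Music | Sport | Food
----------------------------------------------
  1   | blue | van | rock | soccer | tacos
  2   | green | sedan | classical | swimming | sushi
  3   | yellow | coupe | jazz | golf | pizza
  4   | red | truck | pop | tennis | pasta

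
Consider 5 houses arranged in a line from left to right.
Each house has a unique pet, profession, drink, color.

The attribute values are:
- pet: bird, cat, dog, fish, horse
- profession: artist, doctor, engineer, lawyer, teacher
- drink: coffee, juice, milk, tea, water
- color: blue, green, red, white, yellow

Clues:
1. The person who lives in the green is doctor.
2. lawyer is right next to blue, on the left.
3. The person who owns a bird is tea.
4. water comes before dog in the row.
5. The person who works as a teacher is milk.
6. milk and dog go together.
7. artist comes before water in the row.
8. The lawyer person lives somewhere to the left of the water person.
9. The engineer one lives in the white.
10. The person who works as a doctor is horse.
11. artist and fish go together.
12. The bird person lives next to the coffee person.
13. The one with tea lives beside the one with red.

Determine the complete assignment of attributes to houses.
Solution:

House | Pet | Profession | Drink | Color
----------------------------------------
  1   | bird | engineer | tea | white
  2   | cat | lawyer | coffee | red
  3   | fish | artist | juice | blue
  4   | horse | doctor | water | green
  5   | dog | teacher | milk | yellow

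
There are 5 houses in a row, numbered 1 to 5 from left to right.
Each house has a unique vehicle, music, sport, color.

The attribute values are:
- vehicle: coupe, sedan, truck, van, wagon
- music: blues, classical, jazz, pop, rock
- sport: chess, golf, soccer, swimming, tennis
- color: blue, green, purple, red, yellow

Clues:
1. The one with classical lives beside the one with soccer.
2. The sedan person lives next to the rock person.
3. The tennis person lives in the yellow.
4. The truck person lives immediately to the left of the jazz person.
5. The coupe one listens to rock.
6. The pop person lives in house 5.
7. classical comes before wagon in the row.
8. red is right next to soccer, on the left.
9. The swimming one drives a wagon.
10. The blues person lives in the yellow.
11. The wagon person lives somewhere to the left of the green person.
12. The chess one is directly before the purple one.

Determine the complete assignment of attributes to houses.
Solution:

House | Vehicle | Music | Sport | Color
---------------------------------------
  1   | sedan | classical | chess | red
  2   | coupe | rock | soccer | purple
  3   | truck | blues | tennis | yellow
  4   | wagon | jazz | swimming | blue
  5   | van | pop | golf | green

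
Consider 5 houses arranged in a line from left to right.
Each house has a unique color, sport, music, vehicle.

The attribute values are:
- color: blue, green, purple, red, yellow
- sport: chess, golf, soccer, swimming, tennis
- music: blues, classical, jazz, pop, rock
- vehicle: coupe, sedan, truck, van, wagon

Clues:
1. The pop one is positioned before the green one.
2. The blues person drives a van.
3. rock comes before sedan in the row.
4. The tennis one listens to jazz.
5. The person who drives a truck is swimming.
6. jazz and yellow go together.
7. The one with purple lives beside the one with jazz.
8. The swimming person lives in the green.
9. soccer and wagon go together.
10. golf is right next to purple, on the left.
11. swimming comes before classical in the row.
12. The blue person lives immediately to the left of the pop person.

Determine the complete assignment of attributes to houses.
Solution:

House | Color | Sport | Music | Vehicle
---------------------------------------
  1   | blue | golf | blues | van
  2   | purple | soccer | pop | wagon
  3   | yellow | tennis | jazz | coupe
  4   | green | swimming | rock | truck
  5   | red | chess | classical | sedan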